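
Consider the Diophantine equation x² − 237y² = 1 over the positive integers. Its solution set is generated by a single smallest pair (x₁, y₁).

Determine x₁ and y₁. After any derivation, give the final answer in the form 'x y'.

228151 14820

[15; 2,1,1,7,10,7,1,1,2,30] for √237; ℓ=10 ⇒ convergent index 9
k=0  a_k=15  p_k/q_k = 15/1
k=1  a_k=2  p_k/q_k = 31/2
…
k=4  a_k=7  p_k/q_k = 585/38
k=5  a_k=10  p_k/q_k = 5927/385
k=6  a_k=7  p_k/q_k = 42074/2733
…
k=8  a_k=1  p_k/q_k = 90075/5851
k=9  a_k=2  p_k/q_k = 228151/14820
(x₁, y₁) = (228151, 14820);  228151² − 237·14820² = 1 ✓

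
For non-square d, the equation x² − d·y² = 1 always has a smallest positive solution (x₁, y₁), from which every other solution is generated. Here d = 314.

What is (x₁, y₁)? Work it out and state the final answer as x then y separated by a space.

[17; 1,2,1,1,2,1,34] for √314; ℓ=7 ⇒ convergent index 13
a_0=17:  p_0=17·1+0=17,  q_0=17·0+1=1
a_1=1:  p_1=1·17+1=18,  q_1=1·1+0=1
…
a_4=1:  p_4=1·71+53=124,  q_4=1·4+3=7
…
a_8=1:  p_8=1·15381+443=15824,  q_8=1·868+25=893
…
a_11=1:  p_11=1·62853+47029=109882,  q_11=1·3547+2654=6201
a_12=2:  p_12=2·109882+62853=282617,  q_12=2·6201+3547=15949
a_13=1:  p_13=1·282617+109882=392499,  q_13=1·15949+6201=22150
fundamental: x₁=392499, y₁=22150  (since 154055465001 − 314·490622500 = 1)

392499 22150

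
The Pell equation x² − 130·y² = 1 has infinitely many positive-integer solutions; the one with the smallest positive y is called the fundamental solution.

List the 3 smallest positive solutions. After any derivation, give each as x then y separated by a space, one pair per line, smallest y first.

6499 570
84474001 7408860
1097993058499 96300361710

√130 = [11; 2,2,22, …], period ℓ=3 (odd) → k=5
step 0: (11, 1)  from 11·(1,0) + (0,1)
…
step 3: (1277, 112)  from 22·(57,5) + (23,2)
step 4: (2611, 229)  from 2·(1277,112) + (57,5)
step 5: (6499, 570)  from 2·(2611,229) + (1277,112)
fundamental: x₁=6499, y₁=570  (since 42237001 − 130·324900 = 1)
(x_2, y_2) = (6499·6499 + 130·570·570, 6499·570 + 570·6499) = (84474001, 7408860)
(x_3, y_3) = (6499·84474001 + 130·570·7408860, 6499·7408860 + 570·84474001) = (1097993058499, 96300361710)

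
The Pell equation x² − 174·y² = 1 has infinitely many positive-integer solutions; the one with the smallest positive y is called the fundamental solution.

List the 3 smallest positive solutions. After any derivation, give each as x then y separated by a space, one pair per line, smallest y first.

1451 110
4210801 319220
12219743051 926376330

d=174: √d = [13; 5,4,5,26] (ℓ=4, even), read p_3/q_3
i=0: a=13 ⇒ p=13, q=1
i=1: a=5 ⇒ p=66, q=5
i=2: a=4 ⇒ p=277, q=21
i=3: a=5 ⇒ p=1451, q=110
→ (1451, 110).  Check: 1451²=2105401, 174·110²=2105400, difference 1.
n=2: (1451,110)∘(1451,110) = (1451·1451+174·110·110, 1451·110+110·1451) = (4210801,319220)
n=3: (4210801,319220)∘(1451,110) = (1451·4210801+174·110·319220, 1451·319220+110·4210801) = (12219743051,926376330)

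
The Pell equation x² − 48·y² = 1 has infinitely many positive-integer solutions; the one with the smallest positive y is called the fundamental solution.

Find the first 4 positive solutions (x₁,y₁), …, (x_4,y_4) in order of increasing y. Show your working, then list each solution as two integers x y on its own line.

7 1
97 14
1351 195
18817 2716

√48 = [6; 1,12, …], period ℓ=2 (even) → k=1
a_0=6:  p_0=6·1+0=6,  q_0=6·0+1=1
a_1=1:  p_1=1·6+1=7,  q_1=1·1+0=1
fundamental: x₁=7, y₁=1  (since 49 − 48·1 = 1)
n=2: (7,1)∘(7,1) = (7·7+48·1·1, 7·1+1·7) = (97,14)
n=3: (97,14)∘(7,1) = (7·97+48·1·14, 7·14+1·97) = (1351,195)
n=4: (1351,195)∘(7,1) = (7·1351+48·1·195, 7·195+1·1351) = (18817,2716)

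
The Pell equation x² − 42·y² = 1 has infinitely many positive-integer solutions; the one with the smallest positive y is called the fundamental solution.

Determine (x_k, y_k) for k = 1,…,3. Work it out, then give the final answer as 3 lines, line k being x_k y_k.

13 2
337 52
8749 1350

d=42: √d = [6; 2,12] (ℓ=2, even), read p_1/q_1
k=0  a_k=6  p_k/q_k = 6/1
k=1  a_k=2  p_k/q_k = 13/2
→ (13, 2).  Check: 13²=169, 42·2²=168, difference 1.
(13+2√42)^2 = 337 + 52√42
(13+2√42)^3 = 8749 + 1350√42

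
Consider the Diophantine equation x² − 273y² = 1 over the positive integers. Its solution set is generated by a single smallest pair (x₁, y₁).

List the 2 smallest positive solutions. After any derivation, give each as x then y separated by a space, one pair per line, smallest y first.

√273 → a₀=16, period (1,1,10,1,1,32); ℓ=6 even so k=5
a_0=16:  p_0=16·1+0=16,  q_0=16·0+1=1
…
a_2=1:  p_2=1·17+16=33,  q_2=1·1+1=2
…
a_4=1:  p_4=1·347+33=380,  q_4=1·21+2=23
a_5=1:  p_5=1·380+347=727,  q_5=1·23+21=44
→ (727, 44).  Check: 727²=528529, 273·44²=528528, difference 1.
(727+44√273)^2 = 1057057 + 63976√273

727 44
1057057 63976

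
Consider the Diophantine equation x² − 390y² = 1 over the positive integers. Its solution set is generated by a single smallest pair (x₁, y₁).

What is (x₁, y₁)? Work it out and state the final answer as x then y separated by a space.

√390 → a₀=19, period (1,2,1,38); ℓ=4 even so k=3
k=0  a_k=19  p_k/q_k = 19/1
k=1  a_k=1  p_k/q_k = 20/1
k=2  a_k=2  p_k/q_k = 59/3
k=3  a_k=1  p_k/q_k = 79/4
fundamental: x₁=79, y₁=4  (since 6241 − 390·16 = 1)

79 4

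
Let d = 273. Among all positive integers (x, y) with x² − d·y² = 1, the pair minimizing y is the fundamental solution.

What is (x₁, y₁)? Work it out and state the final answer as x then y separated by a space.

d=273: √d = [16; 1,1,10,1,1,32] (ℓ=6, even), read p_5/q_5
a_0=16:  p_0=16·1+0=16,  q_0=16·0+1=1
…
a_2=1:  p_2=1·17+16=33,  q_2=1·1+1=2
a_3=10:  p_3=10·33+17=347,  q_3=10·2+1=21
a_4=1:  p_4=1·347+33=380,  q_4=1·21+2=23
a_5=1:  p_5=1·380+347=727,  q_5=1·23+21=44
fundamental: x₁=727, y₁=44  (since 528529 − 273·1936 = 1)

727 44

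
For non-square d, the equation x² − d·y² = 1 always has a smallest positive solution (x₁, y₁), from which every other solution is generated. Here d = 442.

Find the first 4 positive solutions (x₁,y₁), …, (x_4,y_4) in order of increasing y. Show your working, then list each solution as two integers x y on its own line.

√442 = [21; 42, …], period ℓ=1 (odd) → k=1
k=0  a_k=21  p_k/q_k = 21/1
k=1  a_k=42  p_k/q_k = 883/42
→ (883, 42).  Check: 883²=779689, 442·42²=779688, difference 1.
k=2:  x_2 = 883·883+442·42·42 = 1559377,  y_2 = 883·42+42·883 = 74172
k=3:  x_3 = 883·1559377+442·42·74172 = 2753858899,  y_3 = 883·74172+42·1559377 = 130987710
k=4:  x_4 = 883·2753858899+442·42·130987710 = 4863313256257,  y_4 = 883·130987710+42·2753858899 = 231324221688

883 42
1559377 74172
2753858899 130987710
4863313256257 231324221688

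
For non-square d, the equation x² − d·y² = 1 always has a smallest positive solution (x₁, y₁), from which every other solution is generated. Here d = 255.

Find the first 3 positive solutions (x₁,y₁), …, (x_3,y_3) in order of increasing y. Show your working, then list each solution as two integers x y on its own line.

16 1
511 32
16336 1023

√255 = [15; 1,30, …], period ℓ=2 (even) → k=1
a_0=15:  p_0=15·1+0=15,  q_0=15·0+1=1
a_1=1:  p_1=1·15+1=16,  q_1=1·1+0=1
(x₁, y₁) = (16, 1);  16² − 255·1² = 1 ✓
n=2: (16,1)∘(16,1) = (16·16+255·1·1, 16·1+1·16) = (511,32)
n=3: (511,32)∘(16,1) = (16·511+255·1·32, 16·32+1·511) = (16336,1023)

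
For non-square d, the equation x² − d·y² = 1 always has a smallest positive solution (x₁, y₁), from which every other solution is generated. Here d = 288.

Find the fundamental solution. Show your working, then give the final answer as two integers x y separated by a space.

17 1

√288 → a₀=16, period (1,32); ℓ=2 even so k=1
step 0: (16, 1)  from 16·(1,0) + (0,1)
step 1: (17, 1)  from 1·(16,1) + (1,0)
→ (17, 1).  Check: 17²=289, 288·1²=288, difference 1.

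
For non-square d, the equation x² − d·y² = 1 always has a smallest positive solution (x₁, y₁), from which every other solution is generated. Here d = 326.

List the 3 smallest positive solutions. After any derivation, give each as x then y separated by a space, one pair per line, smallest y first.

d=326: √d = [18; 18,36] (ℓ=2, even), read p_1/q_1
step 0: (18, 1)  from 18·(1,0) + (0,1)
step 1: (325, 18)  from 18·(18,1) + (1,0)
→ (325, 18).  Check: 325²=105625, 326·18²=105624, difference 1.
n=2: (325,18)∘(325,18) = (325·325+326·18·18, 325·18+18·325) = (211249,11700)
n=3: (211249,11700)∘(325,18) = (325·211249+326·18·11700, 325·11700+18·211249) = (137311525,7604982)

325 18
211249 11700
137311525 7604982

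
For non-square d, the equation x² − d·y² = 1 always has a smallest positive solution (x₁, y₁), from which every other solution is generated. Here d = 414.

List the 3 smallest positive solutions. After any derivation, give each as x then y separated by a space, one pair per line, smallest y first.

24335 1196
1184384449 58209320
57643991108495 2833047603204

√414 = [20; 2,1,7,2,7,1,2,40, …], period ℓ=8 (even) → k=7
a_0=20:  p_0=20·1+0=20,  q_0=20·0+1=1
a_1=2:  p_1=2·20+1=41,  q_1=2·1+0=2
…
a_3=7:  p_3=7·61+41=468,  q_3=7·3+2=23
a_4=2:  p_4=2·468+61=997,  q_4=2·23+3=49
…
a_6=1:  p_6=1·7447+997=8444,  q_6=1·366+49=415
a_7=2:  p_7=2·8444+7447=24335,  q_7=2·415+366=1196
(x₁, y₁) = (24335, 1196);  24335² − 414·1196² = 1 ✓
k=2:  x_2 = 24335·24335+414·1196·1196 = 1184384449,  y_2 = 24335·1196+1196·24335 = 58209320
k=3:  x_3 = 24335·1184384449+414·1196·58209320 = 57643991108495,  y_3 = 24335·58209320+1196·1184384449 = 2833047603204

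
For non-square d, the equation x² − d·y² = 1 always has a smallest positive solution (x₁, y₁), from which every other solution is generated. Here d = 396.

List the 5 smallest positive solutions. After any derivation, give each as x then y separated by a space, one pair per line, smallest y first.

199 10
79201 3980
31521799 1584030
12545596801 630439960
4993116004999 250913520050

d=396: √d = [19; 1,8,1,38] (ℓ=4, even), read p_3/q_3
step 0: (19, 1)  from 19·(1,0) + (0,1)
…
step 2: (179, 9)  from 8·(20,1) + (19,1)
step 3: (199, 10)  from 1·(179,9) + (20,1)
fundamental: x₁=199, y₁=10  (since 39601 − 396·100 = 1)
(x_2, y_2) = (199·199 + 396·10·10, 199·10 + 10·199) = (79201, 3980)
(x_3, y_3) = (199·79201 + 396·10·3980, 199·3980 + 10·79201) = (31521799, 1584030)
(x_4, y_4) = (199·31521799 + 396·10·1584030, 199·1584030 + 10·31521799) = (12545596801, 630439960)
(x_5, y_5) = (199·12545596801 + 396·10·630439960, 199·630439960 + 10·12545596801) = (4993116004999, 250913520050)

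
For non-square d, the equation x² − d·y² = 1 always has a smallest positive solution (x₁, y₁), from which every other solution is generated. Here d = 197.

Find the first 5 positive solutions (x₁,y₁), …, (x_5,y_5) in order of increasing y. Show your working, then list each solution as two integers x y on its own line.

d=197: √d = [14; 28] (ℓ=1, odd), read p_1/q_1
a_0=14:  p_0=14·1+0=14,  q_0=14·0+1=1
a_1=28:  p_1=28·14+1=393,  q_1=28·1+0=28
(x₁, y₁) = (393, 28);  393² − 197·28² = 1 ✓
(x_2, y_2) = (393·393 + 197·28·28, 393·28 + 28·393) = (308897, 22008)
(x_3, y_3) = (393·308897 + 197·28·22008, 393·22008 + 28·308897) = (242792649, 17298260)
(x_4, y_4) = (393·242792649 + 197·28·17298260, 393·17298260 + 28·242792649) = (190834713217, 13596410352)
(x_5, y_5) = (393·190834713217 + 197·28·13596410352, 393·13596410352 + 28·190834713217) = (149995841795913, 10686761238412)

393 28
308897 22008
242792649 17298260
190834713217 13596410352
149995841795913 10686761238412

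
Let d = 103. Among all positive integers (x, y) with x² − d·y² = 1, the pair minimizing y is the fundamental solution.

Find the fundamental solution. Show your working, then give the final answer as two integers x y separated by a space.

d=103: √d = [10; 6,1,2,1,1,9,1,1,2,1,6,20] (ℓ=12, even), read p_11/q_11
i=0: a=10 ⇒ p=10, q=1
i=1: a=6 ⇒ p=61, q=6
i=2: a=1 ⇒ p=71, q=7
i=3: a=2 ⇒ p=203, q=20
i=4: a=1 ⇒ p=274, q=27
…
i=8: a=1 ⇒ p=9611, q=947
…
i=10: a=1 ⇒ p=33877, q=3338
i=11: a=6 ⇒ p=227528, q=22419
fundamental: x₁=227528, y₁=22419  (since 51768990784 − 103·502611561 = 1)

227528 22419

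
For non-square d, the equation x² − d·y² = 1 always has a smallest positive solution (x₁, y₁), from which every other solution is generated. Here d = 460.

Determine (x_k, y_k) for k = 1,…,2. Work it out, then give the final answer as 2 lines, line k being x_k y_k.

2535751 118230
12860066268001 599603681460

[21; 2,4,3,1,2,10,2,1,3,4,2,42] for √460; ℓ=12 ⇒ convergent index 11
k=0  a_k=21  p_k/q_k = 21/1
k=1  a_k=2  p_k/q_k = 43/2
…
k=9  a_k=3  p_k/q_k = 265693/12388
k=10  a_k=4  p_k/q_k = 1135029/52921
k=11  a_k=2  p_k/q_k = 2535751/118230
(x₁, y₁) = (2535751, 118230);  2535751² − 460·118230² = 1 ✓
(2535751+118230√460)^2 = 12860066268001 + 599603681460√460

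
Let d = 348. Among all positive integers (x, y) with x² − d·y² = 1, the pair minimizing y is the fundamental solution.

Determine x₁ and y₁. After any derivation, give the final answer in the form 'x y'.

√348 → a₀=18, period (1,1,1,8,1,1,1,36); ℓ=8 even so k=7
i=0: a=18 ⇒ p=18, q=1
i=1: a=1 ⇒ p=19, q=1
…
i=3: a=1 ⇒ p=56, q=3
…
i=5: a=1 ⇒ p=541, q=29
i=6: a=1 ⇒ p=1026, q=55
i=7: a=1 ⇒ p=1567, q=84
(x₁, y₁) = (1567, 84);  1567² − 348·84² = 1 ✓

1567 84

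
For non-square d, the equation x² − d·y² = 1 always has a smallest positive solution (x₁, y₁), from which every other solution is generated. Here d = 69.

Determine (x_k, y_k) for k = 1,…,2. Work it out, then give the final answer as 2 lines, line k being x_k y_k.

7775 936
120901249 14554800

[8; 3,3,1,4,1,3,3,16] for √69; ℓ=8 ⇒ convergent index 7
k=0  a_k=8  p_k/q_k = 8/1
…
k=2  a_k=3  p_k/q_k = 83/10
k=3  a_k=1  p_k/q_k = 108/13
…
k=5  a_k=1  p_k/q_k = 623/75
k=6  a_k=3  p_k/q_k = 2384/287
k=7  a_k=3  p_k/q_k = 7775/936
(x₁, y₁) = (7775, 936);  7775² − 69·936² = 1 ✓
k=2:  x_2 = 7775·7775+69·936·936 = 120901249,  y_2 = 7775·936+936·7775 = 14554800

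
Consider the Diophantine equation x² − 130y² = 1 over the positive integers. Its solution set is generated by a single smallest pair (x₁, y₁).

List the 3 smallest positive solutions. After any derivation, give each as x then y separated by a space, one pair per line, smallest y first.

√130 = [11; 2,2,22, …], period ℓ=3 (odd) → k=5
step 0: (11, 1)  from 11·(1,0) + (0,1)
step 1: (23, 2)  from 2·(11,1) + (1,0)
step 2: (57, 5)  from 2·(23,2) + (11,1)
…
step 4: (2611, 229)  from 2·(1277,112) + (57,5)
step 5: (6499, 570)  from 2·(2611,229) + (1277,112)
(x₁, y₁) = (6499, 570);  6499² − 130·570² = 1 ✓
(6499+570√130)^2 = 84474001 + 7408860√130
(6499+570√130)^3 = 1097993058499 + 96300361710√130

6499 570
84474001 7408860
1097993058499 96300361710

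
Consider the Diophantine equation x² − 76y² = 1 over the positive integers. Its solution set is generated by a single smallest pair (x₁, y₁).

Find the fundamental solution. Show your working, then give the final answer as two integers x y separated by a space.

57799 6630

[8; 1,2,1,1,5,4,5,1,1,2,1,16] for √76; ℓ=12 ⇒ convergent index 11
k=0  a_k=8  p_k/q_k = 8/1
k=1  a_k=1  p_k/q_k = 9/1
…
k=3  a_k=1  p_k/q_k = 35/4
k=4  a_k=1  p_k/q_k = 61/7
…
k=10  a_k=2  p_k/q_k = 41488/4759
k=11  a_k=1  p_k/q_k = 57799/6630
→ (57799, 6630).  Check: 57799²=3340724401, 76·6630²=3340724400, difference 1.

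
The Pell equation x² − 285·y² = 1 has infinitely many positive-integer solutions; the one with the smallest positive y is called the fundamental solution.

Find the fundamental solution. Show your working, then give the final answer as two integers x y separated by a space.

2431 144

√285 → a₀=16, period (1,7,2,7,1,32); ℓ=6 even so k=5
i=0: a=16 ⇒ p=16, q=1
…
i=4: a=7 ⇒ p=2144, q=127
i=5: a=1 ⇒ p=2431, q=144
fundamental: x₁=2431, y₁=144  (since 5909761 − 285·20736 = 1)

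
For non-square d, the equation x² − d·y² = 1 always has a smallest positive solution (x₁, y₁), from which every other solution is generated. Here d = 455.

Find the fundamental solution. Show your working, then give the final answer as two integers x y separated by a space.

64 3

√455 → a₀=21, period (3,42); ℓ=2 even so k=1
step 0: (21, 1)  from 21·(1,0) + (0,1)
step 1: (64, 3)  from 3·(21,1) + (1,0)
→ (64, 3).  Check: 64²=4096, 455·3²=4095, difference 1.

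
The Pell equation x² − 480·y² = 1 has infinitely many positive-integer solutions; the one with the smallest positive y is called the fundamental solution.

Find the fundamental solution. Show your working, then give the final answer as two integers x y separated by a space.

[21; 1,9,1,42] for √480; ℓ=4 ⇒ convergent index 3
i=0: a=21 ⇒ p=21, q=1
i=1: a=1 ⇒ p=22, q=1
i=2: a=9 ⇒ p=219, q=10
i=3: a=1 ⇒ p=241, q=11
(x₁, y₁) = (241, 11);  241² − 480·11² = 1 ✓

241 11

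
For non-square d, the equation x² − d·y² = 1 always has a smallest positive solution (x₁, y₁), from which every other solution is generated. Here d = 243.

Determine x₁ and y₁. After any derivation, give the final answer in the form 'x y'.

d=243: √d = [15; 1,1,2,3,15,3,2,1,1,30] (ℓ=10, even), read p_9/q_9
k=0  a_k=15  p_k/q_k = 15/1
k=1  a_k=1  p_k/q_k = 16/1
k=2  a_k=1  p_k/q_k = 31/2
k=3  a_k=2  p_k/q_k = 78/5
k=4  a_k=3  p_k/q_k = 265/17
…
k=6  a_k=3  p_k/q_k = 12424/797
k=7  a_k=2  p_k/q_k = 28901/1854
k=8  a_k=1  p_k/q_k = 41325/2651
k=9  a_k=1  p_k/q_k = 70226/4505
fundamental: x₁=70226, y₁=4505  (since 4931691076 − 243·20295025 = 1)

70226 4505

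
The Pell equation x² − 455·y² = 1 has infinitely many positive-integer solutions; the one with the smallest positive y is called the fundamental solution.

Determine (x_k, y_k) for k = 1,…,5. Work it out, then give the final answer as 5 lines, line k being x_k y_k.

64 3
8191 384
1048384 49149
134184961 6290688
17174626624 805158915

[21; 3,42] for √455; ℓ=2 ⇒ convergent index 1
a_0=21:  p_0=21·1+0=21,  q_0=21·0+1=1
a_1=3:  p_1=3·21+1=64,  q_1=3·1+0=3
→ (64, 3).  Check: 64²=4096, 455·3²=4095, difference 1.
(64+3√455)^2 = 8191 + 384√455
(64+3√455)^3 = 1048384 + 49149√455
(64+3√455)^4 = 134184961 + 6290688√455
(64+3√455)^5 = 17174626624 + 805158915√455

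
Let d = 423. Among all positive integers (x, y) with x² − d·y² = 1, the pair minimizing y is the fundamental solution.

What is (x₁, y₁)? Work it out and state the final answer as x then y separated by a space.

4607 224

√423 = [20; 1,1,3,4,3,1,1,40, …], period ℓ=8 (even) → k=7
i=0: a=20 ⇒ p=20, q=1
i=1: a=1 ⇒ p=21, q=1
…
i=3: a=3 ⇒ p=144, q=7
…
i=6: a=1 ⇒ p=2612, q=127
i=7: a=1 ⇒ p=4607, q=224
(x₁, y₁) = (4607, 224);  4607² − 423·224² = 1 ✓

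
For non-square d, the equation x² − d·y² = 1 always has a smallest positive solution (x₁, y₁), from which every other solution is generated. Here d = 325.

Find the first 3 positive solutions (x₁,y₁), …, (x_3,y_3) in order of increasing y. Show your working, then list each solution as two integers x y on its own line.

649 36
842401 46728
1093435849 60652908

√325 → a₀=18, period (36); ℓ=1 odd so k=1
k=0  a_k=18  p_k/q_k = 18/1
k=1  a_k=36  p_k/q_k = 649/36
fundamental: x₁=649, y₁=36  (since 421201 − 325·1296 = 1)
(649+36√325)^2 = 842401 + 46728√325
(649+36√325)^3 = 1093435849 + 60652908√325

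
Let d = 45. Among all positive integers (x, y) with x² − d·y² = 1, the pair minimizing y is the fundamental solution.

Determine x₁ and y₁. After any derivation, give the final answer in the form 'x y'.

161 24

d=45: √d = [6; 1,2,2,2,1,12] (ℓ=6, even), read p_5/q_5
step 0: (6, 1)  from 6·(1,0) + (0,1)
step 1: (7, 1)  from 1·(6,1) + (1,0)
step 2: (20, 3)  from 2·(7,1) + (6,1)
step 3: (47, 7)  from 2·(20,3) + (7,1)
step 4: (114, 17)  from 2·(47,7) + (20,3)
step 5: (161, 24)  from 1·(114,17) + (47,7)
(x₁, y₁) = (161, 24);  161² − 45·24² = 1 ✓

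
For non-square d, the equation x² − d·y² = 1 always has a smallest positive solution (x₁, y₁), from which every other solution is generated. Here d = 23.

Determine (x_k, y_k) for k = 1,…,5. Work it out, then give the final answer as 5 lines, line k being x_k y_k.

24 5
1151 240
55224 11515
2649601 552480
127125624 26507525

√23 = [4; 1,3,1,8, …], period ℓ=4 (even) → k=3
step 0: (4, 1)  from 4·(1,0) + (0,1)
step 1: (5, 1)  from 1·(4,1) + (1,0)
step 2: (19, 4)  from 3·(5,1) + (4,1)
step 3: (24, 5)  from 1·(19,4) + (5,1)
→ (24, 5).  Check: 24²=576, 23·5²=575, difference 1.
(24+5√23)^2 = 1151 + 240√23
(24+5√23)^3 = 55224 + 11515√23
(24+5√23)^4 = 2649601 + 552480√23
(24+5√23)^5 = 127125624 + 26507525√23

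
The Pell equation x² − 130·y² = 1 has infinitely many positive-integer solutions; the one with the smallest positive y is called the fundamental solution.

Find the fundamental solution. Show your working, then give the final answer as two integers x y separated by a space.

[11; 2,2,22] for √130; ℓ=3 ⇒ convergent index 5
k=0  a_k=11  p_k/q_k = 11/1
k=1  a_k=2  p_k/q_k = 23/2
k=2  a_k=2  p_k/q_k = 57/5
k=3  a_k=22  p_k/q_k = 1277/112
k=4  a_k=2  p_k/q_k = 2611/229
k=5  a_k=2  p_k/q_k = 6499/570
fundamental: x₁=6499, y₁=570  (since 42237001 − 130·324900 = 1)

6499 570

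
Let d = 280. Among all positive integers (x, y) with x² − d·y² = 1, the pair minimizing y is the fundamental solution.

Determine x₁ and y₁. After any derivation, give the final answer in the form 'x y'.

√280 → a₀=16, period (1,2,1,2,1,32); ℓ=6 even so k=5
k=0  a_k=16  p_k/q_k = 16/1
k=1  a_k=1  p_k/q_k = 17/1
k=2  a_k=2  p_k/q_k = 50/3
…
k=4  a_k=2  p_k/q_k = 184/11
k=5  a_k=1  p_k/q_k = 251/15
(x₁, y₁) = (251, 15);  251² − 280·15² = 1 ✓

251 15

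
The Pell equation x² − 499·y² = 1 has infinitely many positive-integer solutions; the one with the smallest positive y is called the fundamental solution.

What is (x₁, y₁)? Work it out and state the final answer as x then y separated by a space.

[22; 2,1,21,1,2,44] for √499; ℓ=6 ⇒ convergent index 5
step 0: (22, 1)  from 22·(1,0) + (0,1)
step 1: (45, 2)  from 2·(22,1) + (1,0)
…
step 4: (1519, 68)  from 1·(1452,65) + (67,3)
step 5: (4490, 201)  from 2·(1519,68) + (1452,65)
→ (4490, 201).  Check: 4490²=20160100, 499·201²=20160099, difference 1.

4490 201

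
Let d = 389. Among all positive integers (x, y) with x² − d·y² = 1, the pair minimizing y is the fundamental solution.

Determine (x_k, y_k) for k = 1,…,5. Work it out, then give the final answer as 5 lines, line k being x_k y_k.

3287049 166660
21609382256801 1095639172680
142062196675667653449 7202839293837075980
933930803041091759821507201 47352171395934637886793360
6139752624410693193862375179426249 311297815269663908222998617313300

[19; 1,2,1,1,1,1,2,1,38] for √389; ℓ=9 ⇒ convergent index 17
i=0: a=19 ⇒ p=19, q=1
i=1: a=1 ⇒ p=20, q=1
…
i=3: a=1 ⇒ p=79, q=4
…
i=7: a=2 ⇒ p=927, q=47
…
i=11: a=2 ⇒ p=151493, q=7681
i=12: a=1 ⇒ p=202418, q=10263
…
i=15: a=1 ⇒ p=910240, q=46151
i=16: a=2 ⇒ p=2376809, q=120509
i=17: a=1 ⇒ p=3287049, q=166660
(x₁, y₁) = (3287049, 166660);  3287049² − 389·166660² = 1 ✓
(x_2, y_2) = (3287049·3287049 + 389·166660·166660, 3287049·166660 + 166660·3287049) = (21609382256801, 1095639172680)
(x_3, y_3) = (3287049·21609382256801 + 389·166660·1095639172680, 3287049·1095639172680 + 166660·21609382256801) = (142062196675667653449, 7202839293837075980)
(x_4, y_4) = (3287049·142062196675667653449 + 389·166660·7202839293837075980, 3287049·7202839293837075980 + 166660·142062196675667653449) = (933930803041091759821507201, 47352171395934637886793360)
(x_5, y_5) = (3287049·933930803041091759821507201 + 389·166660·47352171395934637886793360, 3287049·47352171395934637886793360 + 166660·933930803041091759821507201) = (6139752624410693193862375179426249, 311297815269663908222998617313300)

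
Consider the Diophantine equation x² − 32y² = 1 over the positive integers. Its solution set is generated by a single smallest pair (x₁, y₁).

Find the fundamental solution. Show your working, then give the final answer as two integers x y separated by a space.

17 3

[5; 1,1,1,10] for √32; ℓ=4 ⇒ convergent index 3
step 0: (5, 1)  from 5·(1,0) + (0,1)
step 1: (6, 1)  from 1·(5,1) + (1,0)
step 2: (11, 2)  from 1·(6,1) + (5,1)
step 3: (17, 3)  from 1·(11,2) + (6,1)
(x₁, y₁) = (17, 3);  17² − 32·3² = 1 ✓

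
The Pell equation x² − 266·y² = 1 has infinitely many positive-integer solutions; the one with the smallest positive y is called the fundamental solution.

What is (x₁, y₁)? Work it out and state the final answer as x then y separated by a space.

685 42

[16; 3,4,3,32] for √266; ℓ=4 ⇒ convergent index 3
a_0=16:  p_0=16·1+0=16,  q_0=16·0+1=1
…
a_2=4:  p_2=4·49+16=212,  q_2=4·3+1=13
a_3=3:  p_3=3·212+49=685,  q_3=3·13+3=42
(x₁, y₁) = (685, 42);  685² − 266·42² = 1 ✓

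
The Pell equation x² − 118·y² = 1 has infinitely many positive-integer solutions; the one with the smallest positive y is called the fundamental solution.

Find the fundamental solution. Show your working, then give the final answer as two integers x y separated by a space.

d=118: √d = [10; 1,6,3,2,10,2,3,6,1,20] (ℓ=10, even), read p_9/q_9
k=0  a_k=10  p_k/q_k = 10/1
k=1  a_k=1  p_k/q_k = 11/1
k=2  a_k=6  p_k/q_k = 76/7
k=3  a_k=3  p_k/q_k = 239/22
k=4  a_k=2  p_k/q_k = 554/51
k=5  a_k=10  p_k/q_k = 5779/532
k=6  a_k=2  p_k/q_k = 12112/1115
…
k=8  a_k=6  p_k/q_k = 264802/24377
k=9  a_k=1  p_k/q_k = 306917/28254
fundamental: x₁=306917, y₁=28254  (since 94198044889 − 118·798288516 = 1)

306917 28254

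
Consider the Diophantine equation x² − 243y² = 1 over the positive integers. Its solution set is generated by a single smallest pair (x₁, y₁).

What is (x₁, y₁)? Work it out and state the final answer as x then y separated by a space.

70226 4505

d=243: √d = [15; 1,1,2,3,15,3,2,1,1,30] (ℓ=10, even), read p_9/q_9
step 0: (15, 1)  from 15·(1,0) + (0,1)
step 1: (16, 1)  from 1·(15,1) + (1,0)
step 2: (31, 2)  from 1·(16,1) + (15,1)
step 3: (78, 5)  from 2·(31,2) + (16,1)
step 4: (265, 17)  from 3·(78,5) + (31,2)
…
step 7: (28901, 1854)  from 2·(12424,797) + (4053,260)
step 8: (41325, 2651)  from 1·(28901,1854) + (12424,797)
step 9: (70226, 4505)  from 1·(41325,2651) + (28901,1854)
→ (70226, 4505).  Check: 70226²=4931691076, 243·4505²=4931691075, difference 1.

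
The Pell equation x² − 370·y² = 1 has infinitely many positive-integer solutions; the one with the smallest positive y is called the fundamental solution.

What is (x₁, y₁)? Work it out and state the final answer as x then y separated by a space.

√370 → a₀=19, period (4,4,38); ℓ=3 odd so k=5
i=0: a=19 ⇒ p=19, q=1
…
i=2: a=4 ⇒ p=327, q=17
i=3: a=38 ⇒ p=12503, q=650
i=4: a=4 ⇒ p=50339, q=2617
i=5: a=4 ⇒ p=213859, q=11118
fundamental: x₁=213859, y₁=11118  (since 45735671881 − 370·123609924 = 1)

213859 11118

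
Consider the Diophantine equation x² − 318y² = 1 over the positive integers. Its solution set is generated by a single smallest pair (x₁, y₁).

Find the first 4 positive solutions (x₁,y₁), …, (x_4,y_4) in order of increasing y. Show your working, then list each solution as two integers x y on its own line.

107 6
22897 1284
4899851 274770
1048545217 58799496

[17; 1,4,1,34] for √318; ℓ=4 ⇒ convergent index 3
a_0=17:  p_0=17·1+0=17,  q_0=17·0+1=1
…
a_2=4:  p_2=4·18+17=89,  q_2=4·1+1=5
a_3=1:  p_3=1·89+18=107,  q_3=1·5+1=6
fundamental: x₁=107, y₁=6  (since 11449 − 318·36 = 1)
n=2: (107,6)∘(107,6) = (107·107+318·6·6, 107·6+6·107) = (22897,1284)
n=3: (22897,1284)∘(107,6) = (107·22897+318·6·1284, 107·1284+6·22897) = (4899851,274770)
n=4: (4899851,274770)∘(107,6) = (107·4899851+318·6·274770, 107·274770+6·4899851) = (1048545217,58799496)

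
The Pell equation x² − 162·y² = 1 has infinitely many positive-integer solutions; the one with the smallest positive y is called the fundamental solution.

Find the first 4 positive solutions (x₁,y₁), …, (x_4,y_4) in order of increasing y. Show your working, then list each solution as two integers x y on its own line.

19601 1540
768398401 60371080
30122754096401 2366667076620
1180872205318713601 92778082677286160

d=162: √d = [12; 1,2,1,2,12,2,1,2,1,24] (ℓ=10, even), read p_9/q_9
a_0=12:  p_0=12·1+0=12,  q_0=12·0+1=1
a_1=1:  p_1=1·12+1=13,  q_1=1·1+0=1
a_2=2:  p_2=2·13+12=38,  q_2=2·1+1=3
a_3=1:  p_3=1·38+13=51,  q_3=1·3+1=4
a_4=2:  p_4=2·51+38=140,  q_4=2·4+3=11
a_5=12:  p_5=12·140+51=1731,  q_5=12·11+4=136
…
a_8=2:  p_8=2·5333+3602=14268,  q_8=2·419+283=1121
a_9=1:  p_9=1·14268+5333=19601,  q_9=1·1121+419=1540
fundamental: x₁=19601, y₁=1540  (since 384199201 − 162·2371600 = 1)
(19601+1540√162)^2 = 768398401 + 60371080√162
(19601+1540√162)^3 = 30122754096401 + 2366667076620√162
(19601+1540√162)^4 = 1180872205318713601 + 92778082677286160√162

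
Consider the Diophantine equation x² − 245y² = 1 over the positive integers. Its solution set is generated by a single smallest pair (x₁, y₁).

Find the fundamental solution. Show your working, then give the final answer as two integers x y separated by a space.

√245 → a₀=15, period (1,1,1,7,6,7,1,1,1,30); ℓ=10 even so k=9
a_0=15:  p_0=15·1+0=15,  q_0=15·0+1=1
…
a_2=1:  p_2=1·16+15=31,  q_2=1·1+1=2
…
a_4=7:  p_4=7·47+31=360,  q_4=7·3+2=23
a_5=6:  p_5=6·360+47=2207,  q_5=6·23+3=141
…
a_7=1:  p_7=1·15809+2207=18016,  q_7=1·1010+141=1151
a_8=1:  p_8=1·18016+15809=33825,  q_8=1·1151+1010=2161
a_9=1:  p_9=1·33825+18016=51841,  q_9=1·2161+1151=3312
→ (51841, 3312).  Check: 51841²=2687489281, 245·3312²=2687489280, difference 1.

51841 3312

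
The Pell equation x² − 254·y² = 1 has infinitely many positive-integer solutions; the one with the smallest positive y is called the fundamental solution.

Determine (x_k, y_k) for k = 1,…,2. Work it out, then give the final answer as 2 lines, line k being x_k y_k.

255 16
130049 8160

√254 → a₀=15, period (1,14,1,30); ℓ=4 even so k=3
i=0: a=15 ⇒ p=15, q=1
i=1: a=1 ⇒ p=16, q=1
i=2: a=14 ⇒ p=239, q=15
i=3: a=1 ⇒ p=255, q=16
fundamental: x₁=255, y₁=16  (since 65025 − 254·256 = 1)
n=2: (255,16)∘(255,16) = (255·255+254·16·16, 255·16+16·255) = (130049,8160)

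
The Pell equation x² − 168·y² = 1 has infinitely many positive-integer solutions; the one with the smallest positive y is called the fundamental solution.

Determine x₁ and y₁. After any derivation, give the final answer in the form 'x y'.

13 1

d=168: √d = [12; 1,24] (ℓ=2, even), read p_1/q_1
k=0  a_k=12  p_k/q_k = 12/1
k=1  a_k=1  p_k/q_k = 13/1
(x₁, y₁) = (13, 1);  13² − 168·1² = 1 ✓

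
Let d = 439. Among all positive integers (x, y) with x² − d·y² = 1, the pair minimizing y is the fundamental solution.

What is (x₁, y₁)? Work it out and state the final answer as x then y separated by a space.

440 21

d=439: √d = [20; 1,19,1,40] (ℓ=4, even), read p_3/q_3
a_0=20:  p_0=20·1+0=20,  q_0=20·0+1=1
a_1=1:  p_1=1·20+1=21,  q_1=1·1+0=1
a_2=19:  p_2=19·21+20=419,  q_2=19·1+1=20
a_3=1:  p_3=1·419+21=440,  q_3=1·20+1=21
fundamental: x₁=440, y₁=21  (since 193600 − 439·441 = 1)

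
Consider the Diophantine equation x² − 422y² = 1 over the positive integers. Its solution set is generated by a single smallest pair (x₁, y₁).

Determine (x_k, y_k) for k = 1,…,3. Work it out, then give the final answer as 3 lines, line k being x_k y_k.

[20; 1,1,5,2,1,…,1,1,40] for √422; ℓ=14 ⇒ convergent index 13
a_0=20:  p_0=20·1+0=20,  q_0=20·0+1=1
a_1=1:  p_1=1·20+1=21,  q_1=1·1+0=1
…
a_3=5:  p_3=5·41+21=226,  q_3=5·2+1=11
a_4=2:  p_4=2·226+41=493,  q_4=2·11+2=24
…
a_6=3:  p_6=3·719+493=2650,  q_6=3·35+24=129
…
a_11=5:  p_11=5·598859+217526=3211821,  q_11=5·29152+10589=156349
a_12=1:  p_12=1·3211821+598859=3810680,  q_12=1·156349+29152=185501
a_13=1:  p_13=1·3810680+3211821=7022501,  q_13=1·185501+156349=341850
→ (7022501, 341850).  Check: 7022501²=49315520295001, 422·341850²=49315520295000, difference 1.
(x_2, y_2) = (7022501·7022501 + 422·341850·341850, 7022501·341850 + 341850·7022501) = (98631040590001, 4801283933700)
(x_3, y_3) = (7022501·98631040590001 + 422·341850·4801283933700, 7022501·4801283933700 + 341850·98631040590001) = (1385273162348638202501, 67434042451384025550)

7022501 341850
98631040590001 4801283933700
1385273162348638202501 67434042451384025550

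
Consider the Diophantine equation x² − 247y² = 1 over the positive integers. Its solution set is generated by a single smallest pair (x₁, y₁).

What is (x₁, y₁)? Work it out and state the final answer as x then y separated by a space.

85292 5427

[15; 1,2,1,1,9,1,9,1,1,2,1,30] for √247; ℓ=12 ⇒ convergent index 11
step 0: (15, 1)  from 15·(1,0) + (0,1)
…
step 2: (47, 3)  from 2·(16,1) + (15,1)
step 3: (63, 4)  from 1·(47,3) + (16,1)
step 4: (110, 7)  from 1·(63,4) + (47,3)
step 5: (1053, 67)  from 9·(110,7) + (63,4)
step 6: (1163, 74)  from 1·(1053,67) + (110,7)
step 7: (11520, 733)  from 9·(1163,74) + (1053,67)
…
step 10: (61089, 3887)  from 2·(24203,1540) + (12683,807)
step 11: (85292, 5427)  from 1·(61089,3887) + (24203,1540)
fundamental: x₁=85292, y₁=5427  (since 7274725264 − 247·29452329 = 1)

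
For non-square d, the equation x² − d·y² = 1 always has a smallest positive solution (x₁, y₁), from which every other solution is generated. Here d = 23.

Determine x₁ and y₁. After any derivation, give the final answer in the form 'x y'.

[4; 1,3,1,8] for √23; ℓ=4 ⇒ convergent index 3
a_0=4:  p_0=4·1+0=4,  q_0=4·0+1=1
…
a_2=3:  p_2=3·5+4=19,  q_2=3·1+1=4
a_3=1:  p_3=1·19+5=24,  q_3=1·4+1=5
(x₁, y₁) = (24, 5);  24² − 23·5² = 1 ✓

24 5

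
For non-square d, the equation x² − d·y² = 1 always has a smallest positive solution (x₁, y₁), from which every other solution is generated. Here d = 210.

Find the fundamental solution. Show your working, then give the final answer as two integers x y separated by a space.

29 2

d=210: √d = [14; 2,28] (ℓ=2, even), read p_1/q_1
a_0=14:  p_0=14·1+0=14,  q_0=14·0+1=1
a_1=2:  p_1=2·14+1=29,  q_1=2·1+0=2
→ (29, 2).  Check: 29²=841, 210·2²=840, difference 1.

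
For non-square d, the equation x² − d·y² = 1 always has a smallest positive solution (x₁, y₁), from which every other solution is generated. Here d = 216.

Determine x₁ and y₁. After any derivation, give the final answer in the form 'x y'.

485 33

d=216: √d = [14; 1,2,3,2,1,28] (ℓ=6, even), read p_5/q_5
a_0=14:  p_0=14·1+0=14,  q_0=14·0+1=1
a_1=1:  p_1=1·14+1=15,  q_1=1·1+0=1
…
a_3=3:  p_3=3·44+15=147,  q_3=3·3+1=10
a_4=2:  p_4=2·147+44=338,  q_4=2·10+3=23
a_5=1:  p_5=1·338+147=485,  q_5=1·23+10=33
(x₁, y₁) = (485, 33);  485² − 216·33² = 1 ✓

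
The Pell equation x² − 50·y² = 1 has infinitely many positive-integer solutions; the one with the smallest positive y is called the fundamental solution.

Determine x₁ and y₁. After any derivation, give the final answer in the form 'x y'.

[7; 14] for √50; ℓ=1 ⇒ convergent index 1
k=0  a_k=7  p_k/q_k = 7/1
k=1  a_k=14  p_k/q_k = 99/14
→ (99, 14).  Check: 99²=9801, 50·14²=9800, difference 1.

99 14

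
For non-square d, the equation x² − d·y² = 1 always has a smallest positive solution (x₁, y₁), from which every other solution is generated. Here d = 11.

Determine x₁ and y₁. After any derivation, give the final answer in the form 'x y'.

10 3

[3; 3,6] for √11; ℓ=2 ⇒ convergent index 1
k=0  a_k=3  p_k/q_k = 3/1
k=1  a_k=3  p_k/q_k = 10/3
fundamental: x₁=10, y₁=3  (since 100 − 11·9 = 1)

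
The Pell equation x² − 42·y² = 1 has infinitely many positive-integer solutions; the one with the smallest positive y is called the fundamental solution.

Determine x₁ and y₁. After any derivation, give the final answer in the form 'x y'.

13 2

√42 = [6; 2,12, …], period ℓ=2 (even) → k=1
i=0: a=6 ⇒ p=6, q=1
i=1: a=2 ⇒ p=13, q=2
fundamental: x₁=13, y₁=2  (since 169 − 42·4 = 1)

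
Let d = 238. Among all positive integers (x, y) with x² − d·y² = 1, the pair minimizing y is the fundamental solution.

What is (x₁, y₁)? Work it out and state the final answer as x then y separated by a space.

11663 756

[15; 2,2,1,14,1,2,2,30] for √238; ℓ=8 ⇒ convergent index 7
step 0: (15, 1)  from 15·(1,0) + (0,1)
step 1: (31, 2)  from 2·(15,1) + (1,0)
step 2: (77, 5)  from 2·(31,2) + (15,1)
step 3: (108, 7)  from 1·(77,5) + (31,2)
step 4: (1589, 103)  from 14·(108,7) + (77,5)
step 5: (1697, 110)  from 1·(1589,103) + (108,7)
step 6: (4983, 323)  from 2·(1697,110) + (1589,103)
step 7: (11663, 756)  from 2·(4983,323) + (1697,110)
→ (11663, 756).  Check: 11663²=136025569, 238·756²=136025568, difference 1.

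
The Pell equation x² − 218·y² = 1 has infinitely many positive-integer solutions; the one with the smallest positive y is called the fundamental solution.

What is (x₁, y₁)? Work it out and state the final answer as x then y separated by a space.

126003 8534

√218 → a₀=14, period (1,3,3,1,28); ℓ=5 odd so k=9
step 0: (14, 1)  from 14·(1,0) + (0,1)
…
step 2: (59, 4)  from 3·(15,1) + (14,1)
step 3: (192, 13)  from 3·(59,4) + (15,1)
step 4: (251, 17)  from 1·(192,13) + (59,4)
step 5: (7220, 489)  from 28·(251,17) + (192,13)
step 6: (7471, 506)  from 1·(7220,489) + (251,17)
…
step 8: (96370, 6527)  from 3·(29633,2007) + (7471,506)
step 9: (126003, 8534)  from 1·(96370,6527) + (29633,2007)
fundamental: x₁=126003, y₁=8534  (since 15876756009 − 218·72829156 = 1)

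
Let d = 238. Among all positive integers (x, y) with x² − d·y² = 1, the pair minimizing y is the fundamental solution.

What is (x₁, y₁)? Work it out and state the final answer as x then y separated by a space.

√238 → a₀=15, period (2,2,1,14,1,2,2,30); ℓ=8 even so k=7
k=0  a_k=15  p_k/q_k = 15/1
k=1  a_k=2  p_k/q_k = 31/2
k=2  a_k=2  p_k/q_k = 77/5
k=3  a_k=1  p_k/q_k = 108/7
…
k=5  a_k=1  p_k/q_k = 1697/110
k=6  a_k=2  p_k/q_k = 4983/323
k=7  a_k=2  p_k/q_k = 11663/756
fundamental: x₁=11663, y₁=756  (since 136025569 − 238·571536 = 1)

11663 756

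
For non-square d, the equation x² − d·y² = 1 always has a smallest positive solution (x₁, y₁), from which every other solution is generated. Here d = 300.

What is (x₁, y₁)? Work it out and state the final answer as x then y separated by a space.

d=300: √d = [17; 3,8,3,34] (ℓ=4, even), read p_3/q_3
k=0  a_k=17  p_k/q_k = 17/1
k=1  a_k=3  p_k/q_k = 52/3
k=2  a_k=8  p_k/q_k = 433/25
k=3  a_k=3  p_k/q_k = 1351/78
fundamental: x₁=1351, y₁=78  (since 1825201 − 300·6084 = 1)

1351 78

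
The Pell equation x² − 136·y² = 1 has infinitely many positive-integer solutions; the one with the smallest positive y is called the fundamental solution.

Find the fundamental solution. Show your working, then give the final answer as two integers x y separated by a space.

d=136: √d = [11; 1,1,1,22] (ℓ=4, even), read p_3/q_3
step 0: (11, 1)  from 11·(1,0) + (0,1)
…
step 2: (23, 2)  from 1·(12,1) + (11,1)
step 3: (35, 3)  from 1·(23,2) + (12,1)
(x₁, y₁) = (35, 3);  35² − 136·3² = 1 ✓

35 3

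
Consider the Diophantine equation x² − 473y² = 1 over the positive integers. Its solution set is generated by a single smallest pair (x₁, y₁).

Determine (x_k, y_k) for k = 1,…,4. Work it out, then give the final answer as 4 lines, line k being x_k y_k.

[21; 1,2,1,42] for √473; ℓ=4 ⇒ convergent index 3
step 0: (21, 1)  from 21·(1,0) + (0,1)
…
step 2: (65, 3)  from 2·(22,1) + (21,1)
step 3: (87, 4)  from 1·(65,3) + (22,1)
fundamental: x₁=87, y₁=4  (since 7569 − 473·16 = 1)
n=2: (87,4)∘(87,4) = (87·87+473·4·4, 87·4+4·87) = (15137,696)
n=3: (15137,696)∘(87,4) = (87·15137+473·4·696, 87·696+4·15137) = (2633751,121100)
n=4: (2633751,121100)∘(87,4) = (87·2633751+473·4·121100, 87·121100+4·2633751) = (458257537,21070704)

87 4
15137 696
2633751 121100
458257537 21070704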